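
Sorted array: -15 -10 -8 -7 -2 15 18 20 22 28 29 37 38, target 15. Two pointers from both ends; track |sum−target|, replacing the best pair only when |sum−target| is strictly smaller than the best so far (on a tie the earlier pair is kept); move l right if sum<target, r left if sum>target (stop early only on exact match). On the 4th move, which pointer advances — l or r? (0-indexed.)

l=0 r=12: -15+38=23 d=8 *, r--
l=0 r=11: -15+37=22 d=7 *, r--
l=0 r=10: -15+29=14 d=1 *, l++
l=1 r=10: -10+29=19 d=4, r--

r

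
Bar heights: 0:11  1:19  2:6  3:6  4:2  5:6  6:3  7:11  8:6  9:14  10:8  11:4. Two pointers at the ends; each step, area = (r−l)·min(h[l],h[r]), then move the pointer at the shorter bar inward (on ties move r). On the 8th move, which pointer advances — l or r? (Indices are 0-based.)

r

[0,11] min(11,4)*11=44 best=44 * → r--
[0,10] min(11,8)*10=80 best=80 * → r--
[0,9] min(11,14)*9=99 best=99 * → l++
[1,9] min(19,14)*8=112 best=112 * → r--
[1,8] min(19,6)*7=42 best=112 → r--
[1,7] min(19,11)*6=66 best=112 → r--
[1,6] min(19,3)*5=15 best=112 → r--
[1,5] min(19,6)*4=24 best=112 → r--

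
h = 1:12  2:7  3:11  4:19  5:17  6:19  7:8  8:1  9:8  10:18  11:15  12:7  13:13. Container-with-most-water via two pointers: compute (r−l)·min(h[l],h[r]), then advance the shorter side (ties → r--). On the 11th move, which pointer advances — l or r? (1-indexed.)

l=1 r=13: min(12,13)*12=144 best=144 *, l++
l=2 r=13: min(7,13)*11=77 best=144, l++
l=3 r=13: min(11,13)*10=110 best=144, l++
l=4 r=13: min(19,13)*9=117 best=144, r--
l=4 r=12: min(19,7)*8=56 best=144, r--
l=4 r=11: min(19,15)*7=105 best=144, r--
l=4 r=10: min(19,18)*6=108 best=144, r--
l=4 r=9: min(19,8)*5=40 best=144, r--
l=4 r=8: min(19,1)*4=4 best=144, r--
l=4 r=7: min(19,8)*3=24 best=144, r--
l=4 r=6: min(19,19)*2=38 best=144, r--

r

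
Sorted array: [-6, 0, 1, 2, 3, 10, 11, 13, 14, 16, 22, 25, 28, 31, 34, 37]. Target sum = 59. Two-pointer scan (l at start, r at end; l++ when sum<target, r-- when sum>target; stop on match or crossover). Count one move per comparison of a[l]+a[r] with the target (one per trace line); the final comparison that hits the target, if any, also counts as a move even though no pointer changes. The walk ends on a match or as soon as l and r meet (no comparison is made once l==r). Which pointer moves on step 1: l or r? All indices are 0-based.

l

[0,15] -6+37=31 <59 → l++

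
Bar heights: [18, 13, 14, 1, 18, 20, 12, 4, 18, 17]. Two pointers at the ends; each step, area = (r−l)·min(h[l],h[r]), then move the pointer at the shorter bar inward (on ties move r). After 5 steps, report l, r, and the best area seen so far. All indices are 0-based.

l=1, r=5, best area=153

[0,9] min(18,17)*9=153 best=153 * → r--
[0,8] min(18,18)*8=144 best=153 → r--
[0,7] min(18,4)*7=28 best=153 → r--
[0,6] min(18,12)*6=72 best=153 → r--
[0,5] min(18,20)*5=90 best=153 → l++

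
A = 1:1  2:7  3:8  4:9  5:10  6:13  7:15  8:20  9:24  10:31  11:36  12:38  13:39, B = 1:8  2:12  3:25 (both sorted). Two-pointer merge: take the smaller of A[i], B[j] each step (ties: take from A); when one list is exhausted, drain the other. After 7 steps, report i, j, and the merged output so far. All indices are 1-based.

i=6, j=3, merged so far=[1, 7, 8, 8, 9, 10, 12]

i=1 j=1: A[i]=1<=B[j]=8 take 1, i++
i=2 j=1: A[i]=7<=B[j]=8 take 7, i++
i=3 j=1: A[i]=8<=B[j]=8 take 8, i++
i=4 j=1: A[i]=9>B[j]=8 take 8, j++
i=4 j=2: A[i]=9<=B[j]=12 take 9, i++
i=5 j=2: A[i]=10<=B[j]=12 take 10, i++
i=6 j=2: A[i]=13>B[j]=12 take 12, j++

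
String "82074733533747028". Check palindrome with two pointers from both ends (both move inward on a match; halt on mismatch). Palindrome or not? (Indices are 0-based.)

palindrome

l=0 r=16: '8'=='8', l++,r--
l=1 r=15: '2'=='2', l++,r--
l=2 r=14: '0'=='0', l++,r--
l=3 r=13: '7'=='7', l++,r--
l=4 r=12: '4'=='4', l++,r--
l=5 r=11: '7'=='7', l++,r--
l=6 r=10: '3'=='3', l++,r--
l=7 r=9: '3'=='3', l++,r--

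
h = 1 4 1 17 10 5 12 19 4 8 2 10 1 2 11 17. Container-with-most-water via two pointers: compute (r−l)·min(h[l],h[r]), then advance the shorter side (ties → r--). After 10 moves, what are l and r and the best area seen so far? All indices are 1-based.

[1,16] min(1,17)*15=15 best=15 * → l++
[2,16] min(4,17)*14=56 best=56 * → l++
[3,16] min(1,17)*13=13 best=56 → l++
[4,16] min(17,17)*12=204 best=204 * → r--
[4,15] min(17,11)*11=121 best=204 → r--
[4,14] min(17,2)*10=20 best=204 → r--
[4,13] min(17,1)*9=9 best=204 → r--
[4,12] min(17,10)*8=80 best=204 → r--
[4,11] min(17,2)*7=14 best=204 → r--
[4,10] min(17,8)*6=48 best=204 → r--

l=4, r=9, best area=204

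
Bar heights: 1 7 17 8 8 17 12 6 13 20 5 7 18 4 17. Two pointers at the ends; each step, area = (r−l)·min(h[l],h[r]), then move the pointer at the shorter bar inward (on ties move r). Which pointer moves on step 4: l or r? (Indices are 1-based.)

l=1 r=15: min(1,17)*14=14 best=14 *, l++
l=2 r=15: min(7,17)*13=91 best=91 *, l++
l=3 r=15: min(17,17)*12=204 best=204 *, r--
l=3 r=14: min(17,4)*11=44 best=204, r--

r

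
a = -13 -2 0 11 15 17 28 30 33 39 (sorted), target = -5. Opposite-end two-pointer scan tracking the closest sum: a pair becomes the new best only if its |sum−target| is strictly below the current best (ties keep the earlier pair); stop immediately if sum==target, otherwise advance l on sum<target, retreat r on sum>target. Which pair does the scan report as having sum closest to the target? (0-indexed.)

pair (-13, 11) with sum -2 (|Δ|=3)

[0,9] -13+39=26 d=31 * → r--
[0,8] -13+33=20 d=25 * → r--
[0,7] -13+30=17 d=22 * → r--
[0,6] -13+28=15 d=20 * → r--
[0,5] -13+17=4 d=9 * → r--
[0,4] -13+15=2 d=7 * → r--
[0,3] -13+11=-2 d=3 * → r--
[0,2] -13+0=-13 d=8 → l++
[1,2] -2+0=-2 d=3 → r--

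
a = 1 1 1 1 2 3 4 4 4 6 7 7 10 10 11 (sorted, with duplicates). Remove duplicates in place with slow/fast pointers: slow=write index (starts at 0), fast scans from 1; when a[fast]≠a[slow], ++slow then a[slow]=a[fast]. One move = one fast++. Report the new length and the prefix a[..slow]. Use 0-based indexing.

length 8; prefix = [1, 2, 3, 4, 6, 7, 10, 11]

slow=0 fast=1: a[fast]=1=a[slow] dup, fast++
slow=0 fast=2: a[fast]=1=a[slow] dup, fast++
slow=0 fast=3: a[fast]=1=a[slow] dup, fast++
slow=0 fast=4: a[fast]=2≠a[slow]=1 write a[1]=2, slow++,fast++
slow=1 fast=5: a[fast]=3≠a[slow]=2 write a[2]=3, slow++,fast++
slow=2 fast=6: a[fast]=4≠a[slow]=3 write a[3]=4, slow++,fast++
slow=3 fast=7: a[fast]=4=a[slow] dup, fast++
slow=3 fast=8: a[fast]=4=a[slow] dup, fast++
slow=3 fast=9: a[fast]=6≠a[slow]=4 write a[4]=6, slow++,fast++
slow=4 fast=10: a[fast]=7≠a[slow]=6 write a[5]=7, slow++,fast++
slow=5 fast=11: a[fast]=7=a[slow] dup, fast++
slow=5 fast=12: a[fast]=10≠a[slow]=7 write a[6]=10, slow++,fast++
slow=6 fast=13: a[fast]=10=a[slow] dup, fast++
slow=6 fast=14: a[fast]=11≠a[slow]=10 write a[7]=11, slow++,fast++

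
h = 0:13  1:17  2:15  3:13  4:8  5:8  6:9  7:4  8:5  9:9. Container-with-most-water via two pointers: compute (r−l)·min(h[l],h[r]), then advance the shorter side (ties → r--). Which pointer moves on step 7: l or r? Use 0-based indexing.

r

[0,9] min(13,9)*9=81 best=81 * → r--
[0,8] min(13,5)*8=40 best=81 → r--
[0,7] min(13,4)*7=28 best=81 → r--
[0,6] min(13,9)*6=54 best=81 → r--
[0,5] min(13,8)*5=40 best=81 → r--
[0,4] min(13,8)*4=32 best=81 → r--
[0,3] min(13,13)*3=39 best=81 → r--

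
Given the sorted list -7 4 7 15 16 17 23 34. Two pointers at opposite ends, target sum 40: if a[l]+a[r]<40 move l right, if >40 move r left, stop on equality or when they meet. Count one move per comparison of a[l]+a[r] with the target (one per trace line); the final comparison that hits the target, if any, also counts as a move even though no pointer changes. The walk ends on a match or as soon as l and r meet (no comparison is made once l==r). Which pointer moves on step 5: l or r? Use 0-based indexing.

l=0 r=7: -7+34=27 <40, l++
l=1 r=7: 4+34=38 <40, l++
l=2 r=7: 7+34=41 >40, r--
l=2 r=6: 7+23=30 <40, l++
l=3 r=6: 15+23=38 <40, l++

l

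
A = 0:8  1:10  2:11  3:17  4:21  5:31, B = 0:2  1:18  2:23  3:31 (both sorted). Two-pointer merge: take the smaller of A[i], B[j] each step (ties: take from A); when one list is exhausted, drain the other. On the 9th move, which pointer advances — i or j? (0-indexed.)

i

[i=0,j=0] A[i]=8>B[j]=2 take 2 → j++
[i=0,j=1] A[i]=8<=B[j]=18 take 8 → i++
[i=1,j=1] A[i]=10<=B[j]=18 take 10 → i++
[i=2,j=1] A[i]=11<=B[j]=18 take 11 → i++
[i=3,j=1] A[i]=17<=B[j]=18 take 17 → i++
[i=4,j=1] A[i]=21>B[j]=18 take 18 → j++
[i=4,j=2] A[i]=21<=B[j]=23 take 21 → i++
[i=5,j=2] A[i]=31>B[j]=23 take 23 → j++
[i=5,j=3] A[i]=31<=B[j]=31 take 31 → i++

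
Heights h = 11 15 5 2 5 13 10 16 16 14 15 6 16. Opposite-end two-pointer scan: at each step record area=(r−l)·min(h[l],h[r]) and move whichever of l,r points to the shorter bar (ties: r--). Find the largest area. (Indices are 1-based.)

max area = 165

l=1 r=13: min(11,16)*12=132 best=132 *, l++
l=2 r=13: min(15,16)*11=165 best=165 *, l++
l=3 r=13: min(5,16)*10=50 best=165, l++
l=4 r=13: min(2,16)*9=18 best=165, l++
l=5 r=13: min(5,16)*8=40 best=165, l++
l=6 r=13: min(13,16)*7=91 best=165, l++
l=7 r=13: min(10,16)*6=60 best=165, l++
l=8 r=13: min(16,16)*5=80 best=165, r--
l=8 r=12: min(16,6)*4=24 best=165, r--
l=8 r=11: min(16,15)*3=45 best=165, r--
l=8 r=10: min(16,14)*2=28 best=165, r--
l=8 r=9: min(16,16)*1=16 best=165, r--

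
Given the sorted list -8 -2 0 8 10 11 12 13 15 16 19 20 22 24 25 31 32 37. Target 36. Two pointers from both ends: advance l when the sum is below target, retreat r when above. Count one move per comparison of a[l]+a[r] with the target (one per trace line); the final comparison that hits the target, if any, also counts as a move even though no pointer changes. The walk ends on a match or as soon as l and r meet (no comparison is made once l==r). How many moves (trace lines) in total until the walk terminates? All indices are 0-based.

9 moves

[0,17] -8+37=29 <36 → l++
[1,17] -2+37=35 <36 → l++
[2,17] 0+37=37 >36 → r--
[2,16] 0+32=32 <36 → l++
[3,16] 8+32=40 >36 → r--
[3,15] 8+31=39 >36 → r--
[3,14] 8+25=33 <36 → l++
[4,14] 10+25=35 <36 → l++
[5,14] 11+25=36 → found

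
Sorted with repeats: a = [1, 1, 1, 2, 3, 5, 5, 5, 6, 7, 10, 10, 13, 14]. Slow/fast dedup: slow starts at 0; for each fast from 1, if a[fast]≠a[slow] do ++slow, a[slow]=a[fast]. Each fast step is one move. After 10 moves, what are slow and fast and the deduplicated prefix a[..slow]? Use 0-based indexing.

(s=0,f=1) a[fast]=1=a[slow] dup → fast++
(s=0,f=2) a[fast]=1=a[slow] dup → fast++
(s=0,f=3) a[fast]=2≠a[slow]=1 write a[1]=2 → slow++,fast++
(s=1,f=4) a[fast]=3≠a[slow]=2 write a[2]=3 → slow++,fast++
(s=2,f=5) a[fast]=5≠a[slow]=3 write a[3]=5 → slow++,fast++
(s=3,f=6) a[fast]=5=a[slow] dup → fast++
(s=3,f=7) a[fast]=5=a[slow] dup → fast++
(s=3,f=8) a[fast]=6≠a[slow]=5 write a[4]=6 → slow++,fast++
(s=4,f=9) a[fast]=7≠a[slow]=6 write a[5]=7 → slow++,fast++
(s=5,f=10) a[fast]=10≠a[slow]=7 write a[6]=10 → slow++,fast++

slow=6, fast=11, prefix=[1, 2, 3, 5, 6, 7, 10]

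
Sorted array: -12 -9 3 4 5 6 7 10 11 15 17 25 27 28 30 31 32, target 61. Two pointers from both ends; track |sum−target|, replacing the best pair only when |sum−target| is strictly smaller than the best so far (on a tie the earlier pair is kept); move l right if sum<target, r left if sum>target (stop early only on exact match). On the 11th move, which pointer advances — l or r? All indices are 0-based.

l

l=0 r=16: -12+32=20 d=41 *, l++
l=1 r=16: -9+32=23 d=38 *, l++
l=2 r=16: 3+32=35 d=26 *, l++
l=3 r=16: 4+32=36 d=25 *, l++
l=4 r=16: 5+32=37 d=24 *, l++
l=5 r=16: 6+32=38 d=23 *, l++
l=6 r=16: 7+32=39 d=22 *, l++
l=7 r=16: 10+32=42 d=19 *, l++
l=8 r=16: 11+32=43 d=18 *, l++
l=9 r=16: 15+32=47 d=14 *, l++
l=10 r=16: 17+32=49 d=12 *, l++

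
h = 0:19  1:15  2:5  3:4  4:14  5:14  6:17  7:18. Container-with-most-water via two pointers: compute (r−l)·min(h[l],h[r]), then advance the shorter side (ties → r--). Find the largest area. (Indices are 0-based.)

[0,7] min(19,18)*7=126 best=126 * → r--
[0,6] min(19,17)*6=102 best=126 → r--
[0,5] min(19,14)*5=70 best=126 → r--
[0,4] min(19,14)*4=56 best=126 → r--
[0,3] min(19,4)*3=12 best=126 → r--
[0,2] min(19,5)*2=10 best=126 → r--
[0,1] min(19,15)*1=15 best=126 → r--

max area = 126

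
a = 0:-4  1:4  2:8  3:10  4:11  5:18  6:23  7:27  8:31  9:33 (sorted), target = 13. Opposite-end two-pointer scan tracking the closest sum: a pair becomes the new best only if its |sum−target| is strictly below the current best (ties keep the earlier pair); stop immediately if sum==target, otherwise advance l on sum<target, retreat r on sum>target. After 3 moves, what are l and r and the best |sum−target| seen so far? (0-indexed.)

l=0, r=6, best |Δ|=10

[0,9] -4+33=29 d=16 * → r--
[0,8] -4+31=27 d=14 * → r--
[0,7] -4+27=23 d=10 * → r--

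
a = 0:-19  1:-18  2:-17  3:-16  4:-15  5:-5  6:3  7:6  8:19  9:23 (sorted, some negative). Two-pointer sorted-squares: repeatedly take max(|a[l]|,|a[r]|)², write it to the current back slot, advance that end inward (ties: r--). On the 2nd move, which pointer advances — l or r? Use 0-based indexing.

[0,9] |-19|<=|23| out[9]=529 → r--
[0,8] |-19|<=|19| out[8]=361 → r--

r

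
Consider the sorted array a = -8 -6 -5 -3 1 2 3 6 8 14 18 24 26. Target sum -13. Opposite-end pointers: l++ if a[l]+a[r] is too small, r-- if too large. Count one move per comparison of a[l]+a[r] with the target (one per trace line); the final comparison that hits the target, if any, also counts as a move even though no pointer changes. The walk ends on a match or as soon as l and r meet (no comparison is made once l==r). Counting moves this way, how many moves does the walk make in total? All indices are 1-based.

11 moves

[1,13] -8+26=18 >-13 → r--
[1,12] -8+24=16 >-13 → r--
[1,11] -8+18=10 >-13 → r--
[1,10] -8+14=6 >-13 → r--
[1,9] -8+8=0 >-13 → r--
[1,8] -8+6=-2 >-13 → r--
[1,7] -8+3=-5 >-13 → r--
[1,6] -8+2=-6 >-13 → r--
[1,5] -8+1=-7 >-13 → r--
[1,4] -8+-3=-11 >-13 → r--
[1,3] -8+-5=-13 → found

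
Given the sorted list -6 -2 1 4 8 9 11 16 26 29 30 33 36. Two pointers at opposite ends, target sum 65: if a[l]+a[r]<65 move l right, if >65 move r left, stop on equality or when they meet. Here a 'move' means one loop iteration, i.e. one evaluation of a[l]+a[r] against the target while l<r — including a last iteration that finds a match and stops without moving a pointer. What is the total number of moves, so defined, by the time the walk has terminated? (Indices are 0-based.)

[0,12] -6+36=30 <65 → l++
[1,12] -2+36=34 <65 → l++
[2,12] 1+36=37 <65 → l++
[3,12] 4+36=40 <65 → l++
[4,12] 8+36=44 <65 → l++
[5,12] 9+36=45 <65 → l++
[6,12] 11+36=47 <65 → l++
[7,12] 16+36=52 <65 → l++
[8,12] 26+36=62 <65 → l++
[9,12] 29+36=65 → found

10 moves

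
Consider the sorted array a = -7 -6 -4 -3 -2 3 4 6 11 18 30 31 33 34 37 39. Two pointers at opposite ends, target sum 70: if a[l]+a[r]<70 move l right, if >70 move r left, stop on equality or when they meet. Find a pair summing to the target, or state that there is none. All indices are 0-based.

(31, 39)

[0,15] -7+39=32 <70 → l++
[1,15] -6+39=33 <70 → l++
[2,15] -4+39=35 <70 → l++
[3,15] -3+39=36 <70 → l++
[4,15] -2+39=37 <70 → l++
[5,15] 3+39=42 <70 → l++
[6,15] 4+39=43 <70 → l++
[7,15] 6+39=45 <70 → l++
[8,15] 11+39=50 <70 → l++
[9,15] 18+39=57 <70 → l++
[10,15] 30+39=69 <70 → l++
[11,15] 31+39=70 → found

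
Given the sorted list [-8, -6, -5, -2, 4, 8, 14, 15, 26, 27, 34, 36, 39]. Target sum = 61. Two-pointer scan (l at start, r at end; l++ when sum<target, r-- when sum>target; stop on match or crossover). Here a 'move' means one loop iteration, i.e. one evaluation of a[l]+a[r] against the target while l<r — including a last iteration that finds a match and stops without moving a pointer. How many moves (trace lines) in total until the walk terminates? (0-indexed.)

12 moves

l=0 r=12: -8+39=31 <61, l++
l=1 r=12: -6+39=33 <61, l++
l=2 r=12: -5+39=34 <61, l++
l=3 r=12: -2+39=37 <61, l++
l=4 r=12: 4+39=43 <61, l++
l=5 r=12: 8+39=47 <61, l++
l=6 r=12: 14+39=53 <61, l++
l=7 r=12: 15+39=54 <61, l++
l=8 r=12: 26+39=65 >61, r--
l=8 r=11: 26+36=62 >61, r--
l=8 r=10: 26+34=60 <61, l++
l=9 r=10: 27+34=61, found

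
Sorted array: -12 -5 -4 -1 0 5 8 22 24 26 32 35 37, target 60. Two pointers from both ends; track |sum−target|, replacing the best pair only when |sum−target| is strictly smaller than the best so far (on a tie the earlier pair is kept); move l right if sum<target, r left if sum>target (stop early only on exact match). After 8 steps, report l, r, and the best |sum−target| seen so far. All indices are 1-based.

l=9, r=13, best |Δ|=1

[1,13] -12+37=25 d=35 * → l++
[2,13] -5+37=32 d=28 * → l++
[3,13] -4+37=33 d=27 * → l++
[4,13] -1+37=36 d=24 * → l++
[5,13] 0+37=37 d=23 * → l++
[6,13] 5+37=42 d=18 * → l++
[7,13] 8+37=45 d=15 * → l++
[8,13] 22+37=59 d=1 * → l++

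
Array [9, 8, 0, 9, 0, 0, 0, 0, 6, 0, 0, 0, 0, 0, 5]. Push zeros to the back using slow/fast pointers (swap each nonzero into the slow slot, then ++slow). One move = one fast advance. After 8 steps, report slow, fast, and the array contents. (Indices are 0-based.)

(s=0,f=0) a[fast]=9≠0 swap→a[0]=9 → slow++,fast++
(s=1,f=1) a[fast]=8≠0 swap→a[1]=8 → slow++,fast++
(s=2,f=2) a[fast]=0 → fast++
(s=2,f=3) a[fast]=9≠0 swap→a[2]=9 → slow++,fast++
(s=3,f=4) a[fast]=0 → fast++
(s=3,f=5) a[fast]=0 → fast++
(s=3,f=6) a[fast]=0 → fast++
(s=3,f=7) a[fast]=0 → fast++

slow=3, fast=8, a=[9, 8, 9, 0, 0, 0, 0, 0, 6, 0, 0, 0, 0, 0, 5]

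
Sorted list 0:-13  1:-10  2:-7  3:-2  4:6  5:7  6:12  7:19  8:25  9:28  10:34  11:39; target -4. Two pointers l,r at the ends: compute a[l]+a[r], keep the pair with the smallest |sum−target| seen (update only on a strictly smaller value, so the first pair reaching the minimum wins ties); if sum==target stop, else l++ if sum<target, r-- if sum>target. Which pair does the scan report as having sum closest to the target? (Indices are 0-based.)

[0,11] -13+39=26 d=30 * → r--
[0,10] -13+34=21 d=25 * → r--
[0,9] -13+28=15 d=19 * → r--
[0,8] -13+25=12 d=16 * → r--
[0,7] -13+19=6 d=10 * → r--
[0,6] -13+12=-1 d=3 * → r--
[0,5] -13+7=-6 d=2 * → l++
[1,5] -10+7=-3 d=1 * → r--
[1,4] -10+6=-4 d=0 * → stop

pair (-10, 6) with sum -4 (|Δ|=0)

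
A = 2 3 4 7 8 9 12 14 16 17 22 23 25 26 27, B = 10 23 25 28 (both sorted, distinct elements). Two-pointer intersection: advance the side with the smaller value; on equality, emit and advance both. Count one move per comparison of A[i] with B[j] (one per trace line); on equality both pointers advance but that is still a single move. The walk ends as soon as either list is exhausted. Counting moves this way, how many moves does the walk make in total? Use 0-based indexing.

16 moves

[i=0,j=0] 2<10 → i++
[i=1,j=0] 3<10 → i++
[i=2,j=0] 4<10 → i++
[i=3,j=0] 7<10 → i++
[i=4,j=0] 8<10 → i++
[i=5,j=0] 9<10 → i++
[i=6,j=0] 12>10 → j++
[i=6,j=1] 12<23 → i++
[i=7,j=1] 14<23 → i++
[i=8,j=1] 16<23 → i++
[i=9,j=1] 17<23 → i++
[i=10,j=1] 22<23 → i++
[i=11,j=1] 23==23 emit → i++,j++
[i=12,j=2] 25==25 emit → i++,j++
[i=13,j=3] 26<28 → i++
[i=14,j=3] 27<28 → i++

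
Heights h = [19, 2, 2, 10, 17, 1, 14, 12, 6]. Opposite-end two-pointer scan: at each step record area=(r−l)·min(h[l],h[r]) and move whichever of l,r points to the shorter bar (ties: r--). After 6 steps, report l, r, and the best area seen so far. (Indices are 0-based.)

[0,8] min(19,6)*8=48 best=48 * → r--
[0,7] min(19,12)*7=84 best=84 * → r--
[0,6] min(19,14)*6=84 best=84 → r--
[0,5] min(19,1)*5=5 best=84 → r--
[0,4] min(19,17)*4=68 best=84 → r--
[0,3] min(19,10)*3=30 best=84 → r--

l=0, r=2, best area=84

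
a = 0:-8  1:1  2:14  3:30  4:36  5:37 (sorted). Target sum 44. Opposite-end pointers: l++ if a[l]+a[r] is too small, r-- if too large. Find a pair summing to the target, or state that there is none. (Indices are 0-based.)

(14, 30)

[0,5] -8+37=29 <44 → l++
[1,5] 1+37=38 <44 → l++
[2,5] 14+37=51 >44 → r--
[2,4] 14+36=50 >44 → r--
[2,3] 14+30=44 → found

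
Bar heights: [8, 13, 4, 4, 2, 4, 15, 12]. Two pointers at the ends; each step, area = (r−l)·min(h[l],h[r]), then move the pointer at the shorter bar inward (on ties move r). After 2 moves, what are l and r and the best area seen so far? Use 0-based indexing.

l=1, r=6, best area=72

[0,7] min(8,12)*7=56 best=56 * → l++
[1,7] min(13,12)*6=72 best=72 * → r--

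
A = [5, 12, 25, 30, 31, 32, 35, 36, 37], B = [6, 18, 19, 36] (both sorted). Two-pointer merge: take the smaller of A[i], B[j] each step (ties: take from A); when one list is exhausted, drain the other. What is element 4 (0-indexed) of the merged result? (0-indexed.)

[i=0,j=0] A[i]=5<=B[j]=6 take 5 → i++
[i=1,j=0] A[i]=12>B[j]=6 take 6 → j++
[i=1,j=1] A[i]=12<=B[j]=18 take 12 → i++
[i=2,j=1] A[i]=25>B[j]=18 take 18 → j++
[i=2,j=2] A[i]=25>B[j]=19 take 19 → j++
[i=2,j=3] A[i]=25<=B[j]=36 take 25 → i++
[i=3,j=3] A[i]=30<=B[j]=36 take 30 → i++
[i=4,j=3] A[i]=31<=B[j]=36 take 31 → i++
[i=5,j=3] A[i]=32<=B[j]=36 take 32 → i++
[i=6,j=3] A[i]=35<=B[j]=36 take 35 → i++
[i=7,j=3] A[i]=36<=B[j]=36 take 36 → i++
[i=8,j=3] A[i]=37>B[j]=36 take 36 → j++
[i=8,j=4] B done, take A[i]=37 → i++

merged[4] = 19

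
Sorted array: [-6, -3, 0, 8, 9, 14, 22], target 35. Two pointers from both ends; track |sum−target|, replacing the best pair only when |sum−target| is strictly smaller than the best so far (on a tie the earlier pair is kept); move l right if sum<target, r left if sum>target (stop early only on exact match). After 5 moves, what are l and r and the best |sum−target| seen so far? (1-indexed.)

l=1 r=7: -6+22=16 d=19 *, l++
l=2 r=7: -3+22=19 d=16 *, l++
l=3 r=7: 0+22=22 d=13 *, l++
l=4 r=7: 8+22=30 d=5 *, l++
l=5 r=7: 9+22=31 d=4 *, l++

l=6, r=7, best |Δ|=4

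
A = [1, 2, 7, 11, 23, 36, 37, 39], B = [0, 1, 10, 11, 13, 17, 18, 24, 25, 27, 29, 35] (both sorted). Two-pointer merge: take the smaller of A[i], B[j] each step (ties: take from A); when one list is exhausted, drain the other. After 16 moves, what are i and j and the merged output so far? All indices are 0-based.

i=5, j=11, merged so far=[0, 1, 1, 2, 7, 10, 11, 11, 13, 17, 18, 23, 24, 25, 27, 29]

i=0 j=0: A[i]=1>B[j]=0 take 0, j++
i=0 j=1: A[i]=1<=B[j]=1 take 1, i++
i=1 j=1: A[i]=2>B[j]=1 take 1, j++
i=1 j=2: A[i]=2<=B[j]=10 take 2, i++
i=2 j=2: A[i]=7<=B[j]=10 take 7, i++
i=3 j=2: A[i]=11>B[j]=10 take 10, j++
i=3 j=3: A[i]=11<=B[j]=11 take 11, i++
i=4 j=3: A[i]=23>B[j]=11 take 11, j++
i=4 j=4: A[i]=23>B[j]=13 take 13, j++
i=4 j=5: A[i]=23>B[j]=17 take 17, j++
i=4 j=6: A[i]=23>B[j]=18 take 18, j++
i=4 j=7: A[i]=23<=B[j]=24 take 23, i++
i=5 j=7: A[i]=36>B[j]=24 take 24, j++
i=5 j=8: A[i]=36>B[j]=25 take 25, j++
i=5 j=9: A[i]=36>B[j]=27 take 27, j++
i=5 j=10: A[i]=36>B[j]=29 take 29, j++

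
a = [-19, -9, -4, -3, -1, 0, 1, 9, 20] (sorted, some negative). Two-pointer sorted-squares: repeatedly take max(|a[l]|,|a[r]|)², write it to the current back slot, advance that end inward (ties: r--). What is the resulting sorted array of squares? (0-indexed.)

[0, 1, 1, 9, 16, 81, 81, 361, 400]

[0,8] |-19|<=|20| out[8]=400 → r--
[0,7] |-19|>|9| out[7]=361 → l++
[1,7] |-9|<=|9| out[6]=81 → r--
[1,6] |-9|>|1| out[5]=81 → l++
[2,6] |-4|>|1| out[4]=16 → l++
[3,6] |-3|>|1| out[3]=9 → l++
[4,6] |-1|<=|1| out[2]=1 → r--
[4,5] |-1|>|0| out[1]=1 → l++
[5,5] |0|<=|0| out[0]=0 → r--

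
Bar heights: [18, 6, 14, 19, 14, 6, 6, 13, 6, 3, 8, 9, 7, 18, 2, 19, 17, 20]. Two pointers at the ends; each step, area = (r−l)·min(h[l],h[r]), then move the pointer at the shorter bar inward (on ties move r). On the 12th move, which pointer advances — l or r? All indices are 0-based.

l=0 r=17: min(18,20)*17=306 best=306 *, l++
l=1 r=17: min(6,20)*16=96 best=306, l++
l=2 r=17: min(14,20)*15=210 best=306, l++
l=3 r=17: min(19,20)*14=266 best=306, l++
l=4 r=17: min(14,20)*13=182 best=306, l++
l=5 r=17: min(6,20)*12=72 best=306, l++
l=6 r=17: min(6,20)*11=66 best=306, l++
l=7 r=17: min(13,20)*10=130 best=306, l++
l=8 r=17: min(6,20)*9=54 best=306, l++
l=9 r=17: min(3,20)*8=24 best=306, l++
l=10 r=17: min(8,20)*7=56 best=306, l++
l=11 r=17: min(9,20)*6=54 best=306, l++

l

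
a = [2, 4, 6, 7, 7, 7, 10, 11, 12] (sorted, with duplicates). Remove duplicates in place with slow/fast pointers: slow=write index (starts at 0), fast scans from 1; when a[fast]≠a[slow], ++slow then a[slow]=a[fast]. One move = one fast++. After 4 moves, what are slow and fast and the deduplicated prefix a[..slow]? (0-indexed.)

slow=3, fast=5, prefix=[2, 4, 6, 7]

(s=0,f=1) a[fast]=4≠a[slow]=2 write a[1]=4 → slow++,fast++
(s=1,f=2) a[fast]=6≠a[slow]=4 write a[2]=6 → slow++,fast++
(s=2,f=3) a[fast]=7≠a[slow]=6 write a[3]=7 → slow++,fast++
(s=3,f=4) a[fast]=7=a[slow] dup → fast++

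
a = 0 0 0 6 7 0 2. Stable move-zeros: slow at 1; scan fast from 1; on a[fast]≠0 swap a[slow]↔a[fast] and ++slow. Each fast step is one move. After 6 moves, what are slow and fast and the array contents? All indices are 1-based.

slow=3, fast=7, a=[6, 7, 0, 0, 0, 0, 2]

slow=1 fast=1: a[fast]=0, fast++
slow=1 fast=2: a[fast]=0, fast++
slow=1 fast=3: a[fast]=0, fast++
slow=1 fast=4: a[fast]=6≠0 swap→a[1]=6, slow++,fast++
slow=2 fast=5: a[fast]=7≠0 swap→a[2]=7, slow++,fast++
slow=3 fast=6: a[fast]=0, fast++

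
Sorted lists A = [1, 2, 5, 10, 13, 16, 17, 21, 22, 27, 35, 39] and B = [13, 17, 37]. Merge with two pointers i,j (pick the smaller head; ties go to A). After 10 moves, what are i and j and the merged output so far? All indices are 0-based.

i=8, j=2, merged so far=[1, 2, 5, 10, 13, 13, 16, 17, 17, 21]

i=0 j=0: A[i]=1<=B[j]=13 take 1, i++
i=1 j=0: A[i]=2<=B[j]=13 take 2, i++
i=2 j=0: A[i]=5<=B[j]=13 take 5, i++
i=3 j=0: A[i]=10<=B[j]=13 take 10, i++
i=4 j=0: A[i]=13<=B[j]=13 take 13, i++
i=5 j=0: A[i]=16>B[j]=13 take 13, j++
i=5 j=1: A[i]=16<=B[j]=17 take 16, i++
i=6 j=1: A[i]=17<=B[j]=17 take 17, i++
i=7 j=1: A[i]=21>B[j]=17 take 17, j++
i=7 j=2: A[i]=21<=B[j]=37 take 21, i++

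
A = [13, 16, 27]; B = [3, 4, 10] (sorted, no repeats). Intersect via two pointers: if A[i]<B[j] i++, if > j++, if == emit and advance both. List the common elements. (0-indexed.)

intersection = []

i=0 j=0: 13>3, j++
i=0 j=1: 13>4, j++
i=0 j=2: 13>10, j++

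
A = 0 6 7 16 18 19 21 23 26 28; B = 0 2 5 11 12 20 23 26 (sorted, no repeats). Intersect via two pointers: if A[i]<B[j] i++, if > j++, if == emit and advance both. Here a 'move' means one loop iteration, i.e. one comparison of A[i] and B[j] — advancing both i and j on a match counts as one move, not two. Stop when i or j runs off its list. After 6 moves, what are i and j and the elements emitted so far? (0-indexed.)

[i=0,j=0] 0==0 emit → i++,j++
[i=1,j=1] 6>2 → j++
[i=1,j=2] 6>5 → j++
[i=1,j=3] 6<11 → i++
[i=2,j=3] 7<11 → i++
[i=3,j=3] 16>11 → j++

i=3, j=4, emitted=[0]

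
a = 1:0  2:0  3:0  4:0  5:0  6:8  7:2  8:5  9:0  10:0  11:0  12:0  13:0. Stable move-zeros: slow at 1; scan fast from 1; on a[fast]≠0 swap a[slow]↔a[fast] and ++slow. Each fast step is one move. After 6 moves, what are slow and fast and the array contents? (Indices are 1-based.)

(s=1,f=1) a[fast]=0 → fast++
(s=1,f=2) a[fast]=0 → fast++
(s=1,f=3) a[fast]=0 → fast++
(s=1,f=4) a[fast]=0 → fast++
(s=1,f=5) a[fast]=0 → fast++
(s=1,f=6) a[fast]=8≠0 swap→a[1]=8 → slow++,fast++

slow=2, fast=7, a=[8, 0, 0, 0, 0, 0, 2, 5, 0, 0, 0, 0, 0]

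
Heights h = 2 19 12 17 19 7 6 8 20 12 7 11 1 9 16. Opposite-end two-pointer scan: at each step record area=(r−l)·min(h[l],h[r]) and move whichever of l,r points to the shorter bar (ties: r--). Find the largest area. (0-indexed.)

max area = 208

l=0 r=14: min(2,16)*14=28 best=28 *, l++
l=1 r=14: min(19,16)*13=208 best=208 *, r--
l=1 r=13: min(19,9)*12=108 best=208, r--
l=1 r=12: min(19,1)*11=11 best=208, r--
l=1 r=11: min(19,11)*10=110 best=208, r--
l=1 r=10: min(19,7)*9=63 best=208, r--
l=1 r=9: min(19,12)*8=96 best=208, r--
l=1 r=8: min(19,20)*7=133 best=208, l++
l=2 r=8: min(12,20)*6=72 best=208, l++
l=3 r=8: min(17,20)*5=85 best=208, l++
l=4 r=8: min(19,20)*4=76 best=208, l++
l=5 r=8: min(7,20)*3=21 best=208, l++
l=6 r=8: min(6,20)*2=12 best=208, l++
l=7 r=8: min(8,20)*1=8 best=208, l++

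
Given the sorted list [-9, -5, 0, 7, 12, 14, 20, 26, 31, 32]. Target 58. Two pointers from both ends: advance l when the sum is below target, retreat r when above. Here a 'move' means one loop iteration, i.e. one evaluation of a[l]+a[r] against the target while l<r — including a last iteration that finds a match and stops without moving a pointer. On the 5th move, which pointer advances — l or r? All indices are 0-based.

l=0 r=9: -9+32=23 <58, l++
l=1 r=9: -5+32=27 <58, l++
l=2 r=9: 0+32=32 <58, l++
l=3 r=9: 7+32=39 <58, l++
l=4 r=9: 12+32=44 <58, l++

l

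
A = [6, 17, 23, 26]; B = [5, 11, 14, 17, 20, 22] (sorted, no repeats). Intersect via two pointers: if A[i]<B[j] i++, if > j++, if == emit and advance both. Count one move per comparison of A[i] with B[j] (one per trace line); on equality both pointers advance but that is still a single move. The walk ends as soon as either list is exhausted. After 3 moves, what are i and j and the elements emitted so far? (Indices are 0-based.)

i=1, j=2, emitted=[]

[i=0,j=0] 6>5 → j++
[i=0,j=1] 6<11 → i++
[i=1,j=1] 17>11 → j++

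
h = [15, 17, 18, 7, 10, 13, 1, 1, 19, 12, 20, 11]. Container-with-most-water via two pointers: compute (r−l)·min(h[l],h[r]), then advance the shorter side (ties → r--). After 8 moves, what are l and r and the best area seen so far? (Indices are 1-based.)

l=8, r=11, best area=153

l=1 r=12: min(15,11)*11=121 best=121 *, r--
l=1 r=11: min(15,20)*10=150 best=150 *, l++
l=2 r=11: min(17,20)*9=153 best=153 *, l++
l=3 r=11: min(18,20)*8=144 best=153, l++
l=4 r=11: min(7,20)*7=49 best=153, l++
l=5 r=11: min(10,20)*6=60 best=153, l++
l=6 r=11: min(13,20)*5=65 best=153, l++
l=7 r=11: min(1,20)*4=4 best=153, l++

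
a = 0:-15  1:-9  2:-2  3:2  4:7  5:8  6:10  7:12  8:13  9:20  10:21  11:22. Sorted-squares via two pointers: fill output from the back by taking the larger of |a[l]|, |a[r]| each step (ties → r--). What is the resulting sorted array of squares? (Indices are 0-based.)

[0,11] |-15|<=|22| out[11]=484 → r--
[0,10] |-15|<=|21| out[10]=441 → r--
[0,9] |-15|<=|20| out[9]=400 → r--
[0,8] |-15|>|13| out[8]=225 → l++
[1,8] |-9|<=|13| out[7]=169 → r--
[1,7] |-9|<=|12| out[6]=144 → r--
[1,6] |-9|<=|10| out[5]=100 → r--
[1,5] |-9|>|8| out[4]=81 → l++
[2,5] |-2|<=|8| out[3]=64 → r--
[2,4] |-2|<=|7| out[2]=49 → r--
[2,3] |-2|<=|2| out[1]=4 → r--
[2,2] |-2|<=|-2| out[0]=4 → r--

[4, 4, 49, 64, 81, 100, 144, 169, 225, 400, 441, 484]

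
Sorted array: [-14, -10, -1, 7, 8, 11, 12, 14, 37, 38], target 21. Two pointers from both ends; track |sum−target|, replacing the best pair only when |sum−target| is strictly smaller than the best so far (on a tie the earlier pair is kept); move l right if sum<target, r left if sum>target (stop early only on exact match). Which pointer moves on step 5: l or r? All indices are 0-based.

[0,9] -14+38=24 d=3 * → r--
[0,8] -14+37=23 d=2 * → r--
[0,7] -14+14=0 d=21 → l++
[1,7] -10+14=4 d=17 → l++
[2,7] -1+14=13 d=8 → l++

l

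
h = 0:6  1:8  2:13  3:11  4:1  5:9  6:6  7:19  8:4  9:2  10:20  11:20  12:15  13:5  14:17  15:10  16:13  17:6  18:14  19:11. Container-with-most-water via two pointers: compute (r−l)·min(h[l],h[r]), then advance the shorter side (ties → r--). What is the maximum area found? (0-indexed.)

max area = 208

[0,19] min(6,11)*19=114 best=114 * → l++
[1,19] min(8,11)*18=144 best=144 * → l++
[2,19] min(13,11)*17=187 best=187 * → r--
[2,18] min(13,14)*16=208 best=208 * → l++
[3,18] min(11,14)*15=165 best=208 → l++
[4,18] min(1,14)*14=14 best=208 → l++
[5,18] min(9,14)*13=117 best=208 → l++
[6,18] min(6,14)*12=72 best=208 → l++
[7,18] min(19,14)*11=154 best=208 → r--
[7,17] min(19,6)*10=60 best=208 → r--
[7,16] min(19,13)*9=117 best=208 → r--
[7,15] min(19,10)*8=80 best=208 → r--
[7,14] min(19,17)*7=119 best=208 → r--
[7,13] min(19,5)*6=30 best=208 → r--
[7,12] min(19,15)*5=75 best=208 → r--
[7,11] min(19,20)*4=76 best=208 → l++
[8,11] min(4,20)*3=12 best=208 → l++
[9,11] min(2,20)*2=4 best=208 → l++
[10,11] min(20,20)*1=20 best=208 → r--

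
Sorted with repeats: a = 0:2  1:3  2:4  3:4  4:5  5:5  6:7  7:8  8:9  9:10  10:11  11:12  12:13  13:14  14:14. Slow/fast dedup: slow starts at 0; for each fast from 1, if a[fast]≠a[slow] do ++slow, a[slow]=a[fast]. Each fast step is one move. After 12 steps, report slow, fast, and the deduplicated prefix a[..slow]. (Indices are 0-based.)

slow=10, fast=13, prefix=[2, 3, 4, 5, 7, 8, 9, 10, 11, 12, 13]

slow=0 fast=1: a[fast]=3≠a[slow]=2 write a[1]=3, slow++,fast++
slow=1 fast=2: a[fast]=4≠a[slow]=3 write a[2]=4, slow++,fast++
slow=2 fast=3: a[fast]=4=a[slow] dup, fast++
slow=2 fast=4: a[fast]=5≠a[slow]=4 write a[3]=5, slow++,fast++
slow=3 fast=5: a[fast]=5=a[slow] dup, fast++
slow=3 fast=6: a[fast]=7≠a[slow]=5 write a[4]=7, slow++,fast++
slow=4 fast=7: a[fast]=8≠a[slow]=7 write a[5]=8, slow++,fast++
slow=5 fast=8: a[fast]=9≠a[slow]=8 write a[6]=9, slow++,fast++
slow=6 fast=9: a[fast]=10≠a[slow]=9 write a[7]=10, slow++,fast++
slow=7 fast=10: a[fast]=11≠a[slow]=10 write a[8]=11, slow++,fast++
slow=8 fast=11: a[fast]=12≠a[slow]=11 write a[9]=12, slow++,fast++
slow=9 fast=12: a[fast]=13≠a[slow]=12 write a[10]=13, slow++,fast++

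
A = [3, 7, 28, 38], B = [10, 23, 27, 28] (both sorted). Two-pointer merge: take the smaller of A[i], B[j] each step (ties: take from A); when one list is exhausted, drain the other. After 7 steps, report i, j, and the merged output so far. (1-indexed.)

[i=1,j=1] A[i]=3<=B[j]=10 take 3 → i++
[i=2,j=1] A[i]=7<=B[j]=10 take 7 → i++
[i=3,j=1] A[i]=28>B[j]=10 take 10 → j++
[i=3,j=2] A[i]=28>B[j]=23 take 23 → j++
[i=3,j=3] A[i]=28>B[j]=27 take 27 → j++
[i=3,j=4] A[i]=28<=B[j]=28 take 28 → i++
[i=4,j=4] A[i]=38>B[j]=28 take 28 → j++

i=4, j=5, merged so far=[3, 7, 10, 23, 27, 28, 28]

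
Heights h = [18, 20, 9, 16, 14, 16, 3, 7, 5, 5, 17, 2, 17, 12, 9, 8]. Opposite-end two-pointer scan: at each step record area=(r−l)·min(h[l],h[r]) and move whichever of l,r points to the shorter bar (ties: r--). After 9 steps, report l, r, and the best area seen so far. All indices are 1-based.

l=1 r=16: min(18,8)*15=120 best=120 *, r--
l=1 r=15: min(18,9)*14=126 best=126 *, r--
l=1 r=14: min(18,12)*13=156 best=156 *, r--
l=1 r=13: min(18,17)*12=204 best=204 *, r--
l=1 r=12: min(18,2)*11=22 best=204, r--
l=1 r=11: min(18,17)*10=170 best=204, r--
l=1 r=10: min(18,5)*9=45 best=204, r--
l=1 r=9: min(18,5)*8=40 best=204, r--
l=1 r=8: min(18,7)*7=49 best=204, r--

l=1, r=7, best area=204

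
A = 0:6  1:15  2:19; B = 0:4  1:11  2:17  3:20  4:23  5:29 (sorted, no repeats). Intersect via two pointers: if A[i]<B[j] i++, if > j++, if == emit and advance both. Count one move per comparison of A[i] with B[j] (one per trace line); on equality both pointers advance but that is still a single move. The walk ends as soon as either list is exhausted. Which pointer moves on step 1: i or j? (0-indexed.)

i=0 j=0: 6>4, j++

j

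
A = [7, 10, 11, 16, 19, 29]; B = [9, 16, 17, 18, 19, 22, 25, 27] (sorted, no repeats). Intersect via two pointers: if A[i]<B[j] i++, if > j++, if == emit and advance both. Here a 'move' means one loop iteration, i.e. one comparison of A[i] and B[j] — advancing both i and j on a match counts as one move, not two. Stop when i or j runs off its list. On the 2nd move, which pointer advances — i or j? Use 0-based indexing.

[i=0,j=0] 7<9 → i++
[i=1,j=0] 10>9 → j++

j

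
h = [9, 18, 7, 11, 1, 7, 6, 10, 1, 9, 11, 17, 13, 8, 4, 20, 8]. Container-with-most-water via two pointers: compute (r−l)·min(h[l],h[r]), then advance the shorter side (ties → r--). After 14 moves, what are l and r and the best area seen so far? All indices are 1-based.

l=1 r=17: min(9,8)*16=128 best=128 *, r--
l=1 r=16: min(9,20)*15=135 best=135 *, l++
l=2 r=16: min(18,20)*14=252 best=252 *, l++
l=3 r=16: min(7,20)*13=91 best=252, l++
l=4 r=16: min(11,20)*12=132 best=252, l++
l=5 r=16: min(1,20)*11=11 best=252, l++
l=6 r=16: min(7,20)*10=70 best=252, l++
l=7 r=16: min(6,20)*9=54 best=252, l++
l=8 r=16: min(10,20)*8=80 best=252, l++
l=9 r=16: min(1,20)*7=7 best=252, l++
l=10 r=16: min(9,20)*6=54 best=252, l++
l=11 r=16: min(11,20)*5=55 best=252, l++
l=12 r=16: min(17,20)*4=68 best=252, l++
l=13 r=16: min(13,20)*3=39 best=252, l++

l=14, r=16, best area=252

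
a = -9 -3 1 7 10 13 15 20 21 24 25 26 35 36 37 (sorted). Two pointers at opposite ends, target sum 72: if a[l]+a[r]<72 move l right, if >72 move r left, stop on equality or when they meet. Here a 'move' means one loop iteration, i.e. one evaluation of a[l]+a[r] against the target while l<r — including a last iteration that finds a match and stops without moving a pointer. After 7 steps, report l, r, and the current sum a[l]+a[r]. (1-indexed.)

l=8, r=15, sum=57

l=1 r=15: -9+37=28 <72, l++
l=2 r=15: -3+37=34 <72, l++
l=3 r=15: 1+37=38 <72, l++
l=4 r=15: 7+37=44 <72, l++
l=5 r=15: 10+37=47 <72, l++
l=6 r=15: 13+37=50 <72, l++
l=7 r=15: 15+37=52 <72, l++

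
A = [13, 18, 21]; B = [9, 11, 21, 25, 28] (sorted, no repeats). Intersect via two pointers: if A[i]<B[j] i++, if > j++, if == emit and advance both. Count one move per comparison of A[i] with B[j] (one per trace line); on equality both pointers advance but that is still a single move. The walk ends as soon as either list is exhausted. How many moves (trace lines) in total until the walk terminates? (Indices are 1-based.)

[i=1,j=1] 13>9 → j++
[i=1,j=2] 13>11 → j++
[i=1,j=3] 13<21 → i++
[i=2,j=3] 18<21 → i++
[i=3,j=3] 21==21 emit → i++,j++

5 moves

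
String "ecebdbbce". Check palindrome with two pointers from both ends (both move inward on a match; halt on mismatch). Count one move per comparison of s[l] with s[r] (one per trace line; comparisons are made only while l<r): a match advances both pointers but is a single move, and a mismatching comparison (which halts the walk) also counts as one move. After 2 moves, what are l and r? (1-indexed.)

l=1 r=9: 'e'=='e', l++,r--
l=2 r=8: 'c'=='c', l++,r--

l=3, r=7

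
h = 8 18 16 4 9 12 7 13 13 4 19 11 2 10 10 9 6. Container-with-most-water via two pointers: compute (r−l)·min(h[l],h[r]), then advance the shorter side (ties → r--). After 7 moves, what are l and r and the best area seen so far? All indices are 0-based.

l=1, r=10, best area=130

[0,16] min(8,6)*16=96 best=96 * → r--
[0,15] min(8,9)*15=120 best=120 * → l++
[1,15] min(18,9)*14=126 best=126 * → r--
[1,14] min(18,10)*13=130 best=130 * → r--
[1,13] min(18,10)*12=120 best=130 → r--
[1,12] min(18,2)*11=22 best=130 → r--
[1,11] min(18,11)*10=110 best=130 → r--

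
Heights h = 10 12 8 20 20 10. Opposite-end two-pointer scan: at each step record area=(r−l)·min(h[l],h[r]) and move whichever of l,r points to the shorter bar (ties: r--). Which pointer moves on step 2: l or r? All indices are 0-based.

l=0 r=5: min(10,10)*5=50 best=50 *, r--
l=0 r=4: min(10,20)*4=40 best=50, l++

l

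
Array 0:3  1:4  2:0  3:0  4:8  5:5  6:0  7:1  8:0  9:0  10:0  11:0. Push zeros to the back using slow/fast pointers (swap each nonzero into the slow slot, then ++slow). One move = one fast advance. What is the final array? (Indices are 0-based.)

(s=0,f=0) a[fast]=3≠0 swap→a[0]=3 → slow++,fast++
(s=1,f=1) a[fast]=4≠0 swap→a[1]=4 → slow++,fast++
(s=2,f=2) a[fast]=0 → fast++
(s=2,f=3) a[fast]=0 → fast++
(s=2,f=4) a[fast]=8≠0 swap→a[2]=8 → slow++,fast++
(s=3,f=5) a[fast]=5≠0 swap→a[3]=5 → slow++,fast++
(s=4,f=6) a[fast]=0 → fast++
(s=4,f=7) a[fast]=1≠0 swap→a[4]=1 → slow++,fast++
(s=5,f=8) a[fast]=0 → fast++
(s=5,f=9) a[fast]=0 → fast++
(s=5,f=10) a[fast]=0 → fast++
(s=5,f=11) a[fast]=0 → fast++

[3, 4, 8, 5, 1, 0, 0, 0, 0, 0, 0, 0]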